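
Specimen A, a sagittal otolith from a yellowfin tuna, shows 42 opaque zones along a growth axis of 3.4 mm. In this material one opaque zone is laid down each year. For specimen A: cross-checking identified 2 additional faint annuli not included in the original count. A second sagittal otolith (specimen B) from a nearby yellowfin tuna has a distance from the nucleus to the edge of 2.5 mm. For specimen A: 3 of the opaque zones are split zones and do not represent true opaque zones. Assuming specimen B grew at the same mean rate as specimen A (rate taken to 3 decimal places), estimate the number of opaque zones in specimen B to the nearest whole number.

Specimen A: correcting the raw count gives 42 − 3 + 2 = 41 true opaque zones.
A: 3.4 mm over 41 years gives 3.4 / 41 ≈ 0.083 mm per year.
For B, 2.5 / 0.083 = 30.12 years ≈ 30 opaque zones.

30 opaque zones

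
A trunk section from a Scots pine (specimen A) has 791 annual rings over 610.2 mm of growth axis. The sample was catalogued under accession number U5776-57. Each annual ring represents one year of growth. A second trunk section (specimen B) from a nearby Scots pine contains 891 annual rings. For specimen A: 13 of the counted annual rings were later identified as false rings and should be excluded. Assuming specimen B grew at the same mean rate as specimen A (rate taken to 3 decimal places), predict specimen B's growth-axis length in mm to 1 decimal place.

Specimen A: correcting the raw count gives 791 − 13 = 778 true annual rings.
A: Mean rate = 610.2 mm / 778 years ≈ 0.784 mm per year.
For B, 0.784 mm/year × 891 years = 698.5 mm.

698.5 mm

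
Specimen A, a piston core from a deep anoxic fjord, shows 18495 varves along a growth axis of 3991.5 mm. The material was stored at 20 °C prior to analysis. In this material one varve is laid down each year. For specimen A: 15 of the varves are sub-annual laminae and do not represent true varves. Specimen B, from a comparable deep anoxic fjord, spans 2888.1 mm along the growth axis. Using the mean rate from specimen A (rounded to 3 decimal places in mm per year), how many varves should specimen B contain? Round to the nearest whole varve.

13371 varves

Specimen A: adjusted count: 18495 − 15 = 18480 varves.
A: Mean rate = 3991.5 mm / 18480 years ≈ 0.216 mm per year.
B spans 2888.1 / 0.216 = 13370.83 years ≈ 13371 varves.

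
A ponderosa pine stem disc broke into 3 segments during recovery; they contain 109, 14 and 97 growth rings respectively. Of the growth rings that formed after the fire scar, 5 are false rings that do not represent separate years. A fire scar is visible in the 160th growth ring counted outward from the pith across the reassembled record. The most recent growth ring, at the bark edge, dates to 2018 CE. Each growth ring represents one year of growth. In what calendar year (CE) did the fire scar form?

1963 CE

Total growth rings = 109 + 14 + 97 = 220.
The fire scar sits at growth ring 160 from the pith, so 220 − 160 = 60 growth rings formed after it.
60 − 5 false = 55 true growth rings after the fire scar.
Counting back 55 years from 2018 CE places the fire scar in 2018 − 55 = 1963 CE.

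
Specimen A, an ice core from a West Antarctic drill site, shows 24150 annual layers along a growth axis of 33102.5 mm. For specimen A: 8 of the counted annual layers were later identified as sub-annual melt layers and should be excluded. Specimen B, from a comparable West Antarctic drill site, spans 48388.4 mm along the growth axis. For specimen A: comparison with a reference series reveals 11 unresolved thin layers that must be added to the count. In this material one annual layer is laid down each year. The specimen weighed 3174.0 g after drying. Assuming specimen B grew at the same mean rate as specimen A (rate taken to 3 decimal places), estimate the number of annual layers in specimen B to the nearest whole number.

Specimen A: adjusted count: 24150 − 8 + 11 = 24153 annual layers.
A: Mean rate = 33102.5 mm / 24153 years ≈ 1.371 mm/yr.
Specimen B: 48388.4 mm / 1.371 mm per year = 35294.24 years ≈ 35294 annual layers.

35294 annual layers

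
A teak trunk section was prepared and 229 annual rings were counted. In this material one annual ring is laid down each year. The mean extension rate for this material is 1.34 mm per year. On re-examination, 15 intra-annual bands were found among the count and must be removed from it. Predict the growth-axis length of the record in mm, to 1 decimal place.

286.8 mm

After corrections the count is 229 − 15 = 214 annual rings.
Predicted length = 1.34 mm/year × 214 years = 286.8 mm.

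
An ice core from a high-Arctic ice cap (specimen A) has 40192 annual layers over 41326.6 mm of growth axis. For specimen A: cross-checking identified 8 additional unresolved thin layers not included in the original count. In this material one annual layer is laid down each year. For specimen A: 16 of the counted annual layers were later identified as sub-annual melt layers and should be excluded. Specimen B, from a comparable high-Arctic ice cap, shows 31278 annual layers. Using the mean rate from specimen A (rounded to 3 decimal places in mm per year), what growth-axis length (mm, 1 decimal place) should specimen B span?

32153.8 mm

Specimen A: after corrections the count is 40192 − 16 + 8 = 40184 annual layers.
A: 41326.6 mm over 40184 years gives 41326.6 / 40184 ≈ 1.028 mm/year.
Length of B = 1.028 × 31278 = 32153.8 mm.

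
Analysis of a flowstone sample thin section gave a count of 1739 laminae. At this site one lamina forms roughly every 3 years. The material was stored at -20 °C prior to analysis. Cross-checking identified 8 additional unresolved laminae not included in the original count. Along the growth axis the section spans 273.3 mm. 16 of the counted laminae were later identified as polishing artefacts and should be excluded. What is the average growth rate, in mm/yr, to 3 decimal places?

0.053 mm/yr

Adjusted count: 1739 − 16 + 8 = 1731 laminae.
Multiplying by 3 years per lamina: 1731 × 3 = 5193 years.
273.3 mm over 5193 years gives 273.3 / 5193 ≈ 0.053 mm/yr.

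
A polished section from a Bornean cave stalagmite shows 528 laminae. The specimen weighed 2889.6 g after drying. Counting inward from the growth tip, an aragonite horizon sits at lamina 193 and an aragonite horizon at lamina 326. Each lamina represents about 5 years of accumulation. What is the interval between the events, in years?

Separation: 326 − 193 = 133 laminae.
133 laminae at 5 years each span 133 × 5 = 665 years.

665 years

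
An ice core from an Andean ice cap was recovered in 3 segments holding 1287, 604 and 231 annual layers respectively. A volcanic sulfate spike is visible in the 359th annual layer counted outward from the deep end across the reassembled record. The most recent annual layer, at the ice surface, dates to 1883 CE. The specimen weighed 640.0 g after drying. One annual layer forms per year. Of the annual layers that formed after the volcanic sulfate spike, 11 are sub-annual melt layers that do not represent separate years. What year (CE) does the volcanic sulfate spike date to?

Total annual layers = 1287 + 604 + 231 = 2122.
2122 − 359 = 1763 annual layers lie beyond the volcanic sulfate spike toward the ice surface.
Removing the 11 false annual layers leaves 1763 − 11 = 1752 true annual layers beyond the volcanic sulfate spike.
1883 − 1752 = 131 CE.

131 CE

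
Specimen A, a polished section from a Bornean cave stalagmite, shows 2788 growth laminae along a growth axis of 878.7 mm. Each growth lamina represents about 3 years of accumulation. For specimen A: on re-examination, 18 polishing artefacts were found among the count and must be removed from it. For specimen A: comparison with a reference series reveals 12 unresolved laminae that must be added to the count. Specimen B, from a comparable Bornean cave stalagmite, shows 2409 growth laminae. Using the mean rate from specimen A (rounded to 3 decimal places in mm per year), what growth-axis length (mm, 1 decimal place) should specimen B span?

Specimen A: true growth lamina count = 2788 − 18 + 12 = 2782.
Specimen A: at 3 years per growth lamina, 2782 × 3 = 8346 years.
A: Mean rate = 878.7 mm / 8346 years ≈ 0.105 mm per year.
Specimen B: multiplying by 3 years per growth lamina: 2409 × 3 = 7227 years. B's length ≈ 0.105 × 7227 = 758.8 mm.

758.8 mm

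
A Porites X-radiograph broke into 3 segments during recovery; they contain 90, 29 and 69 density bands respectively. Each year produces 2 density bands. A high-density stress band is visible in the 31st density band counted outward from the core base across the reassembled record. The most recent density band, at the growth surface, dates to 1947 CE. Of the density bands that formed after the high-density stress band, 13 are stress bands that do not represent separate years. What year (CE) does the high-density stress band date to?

1875 CE

Total density bands = 90 + 29 + 69 = 188.
Between density band 31 and the growth surface there are 188 − 31 = 157 density bands.
Excluding 13 false density bands: 157 − 13 = 144.
144 density bands at 2 per year is 144 / 2 = 72 years.
Counting back 72 years from 1947 CE places the high-density stress band in 1947 − 72 = 1875 CE.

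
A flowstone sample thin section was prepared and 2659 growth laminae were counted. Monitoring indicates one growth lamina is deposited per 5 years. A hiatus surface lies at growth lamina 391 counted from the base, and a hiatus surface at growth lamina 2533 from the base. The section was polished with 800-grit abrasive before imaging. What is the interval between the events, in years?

2533 − 391 = 2142 growth laminae lie between the two events.
2142 growth laminae at 5 years each span 2142 × 5 = 10710 years.

10710 years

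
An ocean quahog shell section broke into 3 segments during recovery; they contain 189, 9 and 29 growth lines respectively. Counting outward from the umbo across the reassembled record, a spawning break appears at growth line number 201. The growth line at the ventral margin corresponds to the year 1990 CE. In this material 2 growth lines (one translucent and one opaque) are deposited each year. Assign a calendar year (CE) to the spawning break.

1977 CE

Total growth lines = 189 + 9 + 29 = 227.
Between growth line 201 and the ventral margin there are 227 − 201 = 26 growth lines.
26 growth lines at 2 per year is 26 / 2 = 13 years.
Counting back 13 years from 1990 CE places the spawning break in 1990 − 13 = 1977 CE.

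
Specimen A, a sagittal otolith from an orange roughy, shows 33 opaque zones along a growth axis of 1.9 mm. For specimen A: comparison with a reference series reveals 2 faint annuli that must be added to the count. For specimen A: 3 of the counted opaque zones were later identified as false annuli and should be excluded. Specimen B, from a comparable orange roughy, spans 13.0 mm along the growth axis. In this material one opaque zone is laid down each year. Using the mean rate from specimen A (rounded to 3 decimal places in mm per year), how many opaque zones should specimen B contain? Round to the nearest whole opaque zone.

Specimen A: adjusted count: 33 − 3 + 2 = 32 opaque zones.
A: Extension rate ≈ 1.9 / 32 = 0.059 mm/year.
Specimen B: 13.0 mm / 0.059 mm per year = 220.34 years ≈ 220 opaque zones.

220 opaque zones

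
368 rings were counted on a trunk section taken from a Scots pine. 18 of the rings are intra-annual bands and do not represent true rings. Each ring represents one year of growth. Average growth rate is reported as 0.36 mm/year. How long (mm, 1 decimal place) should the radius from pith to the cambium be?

Correcting the raw count gives 368 − 18 = 350 true rings.
Predicted length = 0.36 mm/year × 350 years = 126.0 mm.

126.0 mm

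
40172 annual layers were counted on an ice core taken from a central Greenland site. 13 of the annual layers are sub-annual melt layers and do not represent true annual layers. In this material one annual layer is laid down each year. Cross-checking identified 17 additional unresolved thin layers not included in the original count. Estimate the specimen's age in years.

40176 yr

True annual layer count = 40172 − 13 + 17 = 40176.
With a one-to-one annual layer periodicity this is 40176 years.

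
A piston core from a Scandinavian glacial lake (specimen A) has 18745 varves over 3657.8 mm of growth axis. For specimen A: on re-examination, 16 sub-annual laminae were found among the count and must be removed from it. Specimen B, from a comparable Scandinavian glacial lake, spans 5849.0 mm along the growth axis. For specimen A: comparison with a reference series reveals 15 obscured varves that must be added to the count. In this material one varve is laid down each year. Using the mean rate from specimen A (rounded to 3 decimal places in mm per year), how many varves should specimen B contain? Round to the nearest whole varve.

Specimen A: after corrections the count is 18745 − 16 + 15 = 18744 varves.
A: 3657.8 mm over 18744 years gives 3657.8 / 18744 ≈ 0.195 mm/yr.
For B, 5849.0 / 0.195 = 29994.87 years ≈ 29995 varves.

29995 varves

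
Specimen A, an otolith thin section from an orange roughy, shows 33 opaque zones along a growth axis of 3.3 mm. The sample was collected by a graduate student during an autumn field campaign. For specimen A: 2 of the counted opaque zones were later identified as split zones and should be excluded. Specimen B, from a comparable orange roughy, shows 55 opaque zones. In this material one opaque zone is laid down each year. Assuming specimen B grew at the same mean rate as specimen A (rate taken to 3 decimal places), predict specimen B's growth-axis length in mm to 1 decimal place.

5.8 mm

Specimen A: correcting the raw count gives 33 − 2 = 31 true opaque zones.
A: 3.3 mm over 31 years gives 3.3 / 31 ≈ 0.106 mm/yr.
Length of B = 0.106 × 55 = 5.8 mm.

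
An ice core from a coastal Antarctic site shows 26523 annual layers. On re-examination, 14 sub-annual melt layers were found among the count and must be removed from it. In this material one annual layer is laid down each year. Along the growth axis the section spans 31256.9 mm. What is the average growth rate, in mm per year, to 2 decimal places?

Correcting the raw count gives 26523 − 14 = 26509 true annual layers.
Mean rate = 31256.9 mm / 26509 years ≈ 1.18 mm per year.

1.18 mm per year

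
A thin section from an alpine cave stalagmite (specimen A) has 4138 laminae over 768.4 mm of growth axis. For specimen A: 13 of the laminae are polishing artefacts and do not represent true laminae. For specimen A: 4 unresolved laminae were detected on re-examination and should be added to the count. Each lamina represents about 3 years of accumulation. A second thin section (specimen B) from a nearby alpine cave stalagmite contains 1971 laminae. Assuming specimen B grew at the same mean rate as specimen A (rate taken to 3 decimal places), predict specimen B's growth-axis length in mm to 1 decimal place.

366.6 mm

Specimen A: correcting the raw count gives 4138 − 13 + 4 = 4129 true laminae.
Specimen A: 4129 laminae at 3 years each span 4129 × 3 = 12387 years.
A: Mean rate = 768.4 mm / 12387 years ≈ 0.062 mm/year.
Specimen B: 1971 laminae at 3 years each span 1971 × 3 = 5913 years. B's length ≈ 0.062 × 5913 = 366.6 mm.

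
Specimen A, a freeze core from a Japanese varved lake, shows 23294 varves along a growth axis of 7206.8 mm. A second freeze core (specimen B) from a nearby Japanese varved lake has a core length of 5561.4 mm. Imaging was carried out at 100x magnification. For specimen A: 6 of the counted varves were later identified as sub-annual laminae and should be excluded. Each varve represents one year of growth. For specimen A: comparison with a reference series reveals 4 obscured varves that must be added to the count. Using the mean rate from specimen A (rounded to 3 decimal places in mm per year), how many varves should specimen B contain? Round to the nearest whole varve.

Specimen A: correcting the raw count gives 23294 − 6 + 4 = 23292 true varves.
A: Extension rate ≈ 7206.8 / 23292 = 0.309 mm/yr.
For B, 5561.4 / 0.309 = 17998.06 years ≈ 17998 varves.

17998 varves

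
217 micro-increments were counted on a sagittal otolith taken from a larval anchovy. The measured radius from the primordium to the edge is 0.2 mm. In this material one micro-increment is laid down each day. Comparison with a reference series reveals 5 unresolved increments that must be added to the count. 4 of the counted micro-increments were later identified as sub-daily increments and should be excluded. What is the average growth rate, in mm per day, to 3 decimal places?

True micro-increment count = 217 − 4 + 5 = 218.
0.2 mm over 218 days gives 0.2 / 218 ≈ 0.001 mm per day.

0.001 mm per day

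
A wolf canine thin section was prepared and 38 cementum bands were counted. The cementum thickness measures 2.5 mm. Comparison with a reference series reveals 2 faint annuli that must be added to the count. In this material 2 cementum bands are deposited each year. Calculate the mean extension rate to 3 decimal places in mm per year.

0.125 mm per year

After corrections the count is 38 + 2 = 40 cementum bands.
With 2 cementum bands per year, 40 / 2 = 20 years.
Mean rate = 2.5 mm / 20 years ≈ 0.125 mm per year.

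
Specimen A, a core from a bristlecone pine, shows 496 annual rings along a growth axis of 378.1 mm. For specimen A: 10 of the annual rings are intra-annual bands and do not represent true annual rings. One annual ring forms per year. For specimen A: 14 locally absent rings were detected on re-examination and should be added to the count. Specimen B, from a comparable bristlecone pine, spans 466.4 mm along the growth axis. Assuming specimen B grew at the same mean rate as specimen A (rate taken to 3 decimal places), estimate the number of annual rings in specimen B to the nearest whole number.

Specimen A: adjusted count: 496 − 10 + 14 = 500 annual rings.
A: Mean rate = 378.1 mm / 500 years ≈ 0.756 mm per year.
Specimen B: 466.4 mm / 0.756 mm per year = 616.93 years ≈ 617 annual rings.

617 annual rings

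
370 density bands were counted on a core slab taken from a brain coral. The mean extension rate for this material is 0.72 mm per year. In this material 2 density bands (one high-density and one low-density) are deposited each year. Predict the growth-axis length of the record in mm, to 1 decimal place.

133.2 mm

Dividing by 2 density bands per year: 370 / 2 = 185 years.
Predicted length = 0.72 mm/year × 185 years = 133.2 mm.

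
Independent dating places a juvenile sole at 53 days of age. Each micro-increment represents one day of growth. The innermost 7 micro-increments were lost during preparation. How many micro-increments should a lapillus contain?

At one micro-increment per day, 53 days correspond to 53 micro-increments.
Subtracting the 7 micro-increments not captured gives 53 − 7 = 46 micro-increments in the record.

46 micro-increments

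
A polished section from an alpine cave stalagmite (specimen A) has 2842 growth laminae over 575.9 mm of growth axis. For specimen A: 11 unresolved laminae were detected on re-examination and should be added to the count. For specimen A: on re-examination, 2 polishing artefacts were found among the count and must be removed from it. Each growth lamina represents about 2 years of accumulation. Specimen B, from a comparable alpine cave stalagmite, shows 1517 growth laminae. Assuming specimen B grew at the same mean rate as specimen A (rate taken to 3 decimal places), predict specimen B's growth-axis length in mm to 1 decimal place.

306.4 mm

Specimen A: correcting the raw count gives 2842 − 2 + 11 = 2851 true growth laminae.
Specimen A: at 2 years per growth lamina, 2851 × 2 = 5702 years.
A: Extension rate ≈ 575.9 / 5702 = 0.101 mm/year.
Specimen B: 1517 growth laminae at 2 years each span 1517 × 2 = 3034 years. Length of B = 0.101 × 3034 = 306.4 mm.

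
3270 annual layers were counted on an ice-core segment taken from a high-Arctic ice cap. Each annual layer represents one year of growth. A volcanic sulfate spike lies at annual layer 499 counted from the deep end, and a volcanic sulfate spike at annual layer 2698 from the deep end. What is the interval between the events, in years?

2698 − 499 = 2199 annual layers lie between the two events.
At one annual layer per year, 2199 years elapsed between them.

2199 years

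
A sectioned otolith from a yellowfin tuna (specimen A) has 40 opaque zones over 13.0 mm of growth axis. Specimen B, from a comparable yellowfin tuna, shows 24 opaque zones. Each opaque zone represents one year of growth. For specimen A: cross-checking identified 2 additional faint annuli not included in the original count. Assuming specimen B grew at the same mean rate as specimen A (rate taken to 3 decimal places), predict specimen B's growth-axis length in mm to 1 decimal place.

7.4 mm

Specimen A: correcting the raw count gives 40 + 2 = 42 true opaque zones.
A: Extension rate ≈ 13.0 / 42 = 0.310 mm per year.
B's length ≈ 0.310 × 24 = 7.4 mm.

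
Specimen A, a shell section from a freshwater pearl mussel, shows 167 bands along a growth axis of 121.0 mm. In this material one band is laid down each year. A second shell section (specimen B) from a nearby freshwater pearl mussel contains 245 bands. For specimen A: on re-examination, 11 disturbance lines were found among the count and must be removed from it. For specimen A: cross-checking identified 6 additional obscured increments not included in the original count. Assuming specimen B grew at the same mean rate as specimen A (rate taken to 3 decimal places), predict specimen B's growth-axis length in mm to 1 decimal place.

Specimen A: adjusted count: 167 − 11 + 6 = 162 bands.
A: Extension rate ≈ 121.0 / 162 = 0.747 mm/yr.
For B, 0.747 mm/year × 245 years = 183.0 mm.

183.0 mm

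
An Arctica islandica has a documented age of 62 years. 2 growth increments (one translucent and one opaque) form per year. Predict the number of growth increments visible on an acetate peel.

124 growth increments

Expected growth increments: 62 × 2 = 124.
So 124 growth increments should be present.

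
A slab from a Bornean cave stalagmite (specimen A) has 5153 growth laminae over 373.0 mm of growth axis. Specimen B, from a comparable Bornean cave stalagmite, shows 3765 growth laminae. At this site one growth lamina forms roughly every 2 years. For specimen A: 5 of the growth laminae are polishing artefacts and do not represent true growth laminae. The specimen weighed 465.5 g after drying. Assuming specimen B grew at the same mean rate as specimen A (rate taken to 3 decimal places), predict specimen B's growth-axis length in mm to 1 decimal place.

Specimen A: after corrections the count is 5153 − 5 = 5148 growth laminae.
Specimen A: multiplying by 2 years per growth lamina: 5148 × 2 = 10296 years.
A: Mean rate = 373.0 mm / 10296 years ≈ 0.036 mm/year.
Specimen B: at 2 years per growth lamina, 3765 × 2 = 7530 years. B's length ≈ 0.036 × 7530 = 271.1 mm.

271.1 mm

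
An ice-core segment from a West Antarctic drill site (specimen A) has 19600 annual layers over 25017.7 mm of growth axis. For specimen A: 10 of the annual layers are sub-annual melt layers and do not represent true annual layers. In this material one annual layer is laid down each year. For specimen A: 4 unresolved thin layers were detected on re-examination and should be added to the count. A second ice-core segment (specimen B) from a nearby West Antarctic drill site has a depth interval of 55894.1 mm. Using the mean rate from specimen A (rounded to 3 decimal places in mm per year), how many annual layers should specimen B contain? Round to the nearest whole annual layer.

43770 annual layers

Specimen A: adjusted count: 19600 − 10 + 4 = 19594 annual layers.
A: 25017.7 mm over 19594 years gives 25017.7 / 19594 ≈ 1.277 mm/year.
B spans 55894.1 / 1.277 = 43769.85 years ≈ 43770 annual layers.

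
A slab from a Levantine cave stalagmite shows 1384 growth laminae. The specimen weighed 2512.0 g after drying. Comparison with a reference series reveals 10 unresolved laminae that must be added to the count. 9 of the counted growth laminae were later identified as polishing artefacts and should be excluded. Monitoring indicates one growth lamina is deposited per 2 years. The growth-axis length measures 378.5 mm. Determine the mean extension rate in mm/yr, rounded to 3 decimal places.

0.137 mm/yr

After corrections the count is 1384 − 9 + 10 = 1385 growth laminae.
Multiplying by 2 years per growth lamina: 1385 × 2 = 2770 years.
378.5 mm over 2770 years gives 378.5 / 2770 ≈ 0.137 mm/yr.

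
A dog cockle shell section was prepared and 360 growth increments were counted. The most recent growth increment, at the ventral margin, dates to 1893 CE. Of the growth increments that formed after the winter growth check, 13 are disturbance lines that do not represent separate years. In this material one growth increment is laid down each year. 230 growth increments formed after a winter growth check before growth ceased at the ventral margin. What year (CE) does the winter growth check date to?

1676 CE

230 growth increments post-date the winter growth check.
Excluding 13 false growth increments: 230 − 13 = 217.
Counting back 217 years from 1893 CE places the winter growth check in 1893 − 217 = 1676 CE.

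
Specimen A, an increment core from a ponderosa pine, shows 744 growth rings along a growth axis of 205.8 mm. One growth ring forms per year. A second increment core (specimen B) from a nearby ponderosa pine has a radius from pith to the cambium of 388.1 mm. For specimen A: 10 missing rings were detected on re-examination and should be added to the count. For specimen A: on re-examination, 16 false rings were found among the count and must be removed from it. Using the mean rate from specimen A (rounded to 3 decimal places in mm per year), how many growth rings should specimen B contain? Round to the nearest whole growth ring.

Specimen A: true growth ring count = 744 − 16 + 10 = 738.
A: 205.8 mm over 738 years gives 205.8 / 738 ≈ 0.279 mm/yr.
For B, 388.1 / 0.279 = 1391.04 years ≈ 1391 growth rings.

1391 growth rings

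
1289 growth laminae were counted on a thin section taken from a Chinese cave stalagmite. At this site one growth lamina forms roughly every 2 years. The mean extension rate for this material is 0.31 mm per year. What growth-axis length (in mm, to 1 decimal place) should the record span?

799.2 mm

Multiplying by 2 years per growth lamina: 1289 × 2 = 2578 years.
Predicted length = 0.31 mm/year × 2578 years = 799.2 mm.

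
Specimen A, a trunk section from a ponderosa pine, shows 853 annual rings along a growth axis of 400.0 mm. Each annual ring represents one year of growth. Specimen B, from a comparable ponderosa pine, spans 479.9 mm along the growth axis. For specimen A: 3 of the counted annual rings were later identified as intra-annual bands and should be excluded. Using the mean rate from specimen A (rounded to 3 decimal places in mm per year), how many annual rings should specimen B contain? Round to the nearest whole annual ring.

1019 annual rings

Specimen A: adjusted count: 853 − 3 = 850 annual rings.
A: 400.0 mm over 850 years gives 400.0 / 850 ≈ 0.471 mm/yr.
Specimen B: 479.9 mm / 0.471 mm per year = 1018.90 years ≈ 1019 annual rings.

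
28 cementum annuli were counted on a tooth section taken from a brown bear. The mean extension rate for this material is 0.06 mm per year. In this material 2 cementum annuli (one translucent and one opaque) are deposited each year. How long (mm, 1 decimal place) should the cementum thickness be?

Dividing by 2 cementum annuli per year: 28 / 2 = 14 years.
14 years at 0.06 mm/year gives 0.06 × 14 = 0.8 mm.

0.8 mm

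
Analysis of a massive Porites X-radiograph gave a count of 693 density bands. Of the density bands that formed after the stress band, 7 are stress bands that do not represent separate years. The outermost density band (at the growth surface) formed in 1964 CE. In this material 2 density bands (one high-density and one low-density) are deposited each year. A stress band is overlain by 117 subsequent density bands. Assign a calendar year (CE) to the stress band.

117 density bands formed after the stress band.
Removing the 7 false density bands leaves 117 − 7 = 110 true density bands beyond the stress band.
110 density bands at 2 per year is 110 / 2 = 55 years.
1964 − 55 = 1909 CE.

1909 CE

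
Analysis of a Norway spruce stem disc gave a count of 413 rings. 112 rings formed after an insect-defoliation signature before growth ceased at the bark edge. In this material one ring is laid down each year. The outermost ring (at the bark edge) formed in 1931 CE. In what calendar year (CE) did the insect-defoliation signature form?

112 rings formed after the insect-defoliation signature.
The ring at the bark edge is 1931 CE, so the insect-defoliation signature dates to 1931 − 112 = 1819 CE.

1819 CE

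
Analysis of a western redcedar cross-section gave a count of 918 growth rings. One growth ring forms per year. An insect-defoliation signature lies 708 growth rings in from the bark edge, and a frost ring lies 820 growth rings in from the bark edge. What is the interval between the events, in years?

112 years

Separation: 820 − 708 = 112 growth rings.
At one growth ring per year, 112 years elapsed between them.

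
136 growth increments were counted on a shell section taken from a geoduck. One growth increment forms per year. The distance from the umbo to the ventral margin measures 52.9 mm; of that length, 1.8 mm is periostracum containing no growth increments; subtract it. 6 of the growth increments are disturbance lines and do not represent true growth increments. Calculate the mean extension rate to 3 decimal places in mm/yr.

After corrections the count is 136 − 6 = 130 growth increments.
Net length = 52.9 − 1.8 = 51.1 mm.
Extension rate ≈ 51.1 / 130 = 0.393 mm/yr.

0.393 mm/yr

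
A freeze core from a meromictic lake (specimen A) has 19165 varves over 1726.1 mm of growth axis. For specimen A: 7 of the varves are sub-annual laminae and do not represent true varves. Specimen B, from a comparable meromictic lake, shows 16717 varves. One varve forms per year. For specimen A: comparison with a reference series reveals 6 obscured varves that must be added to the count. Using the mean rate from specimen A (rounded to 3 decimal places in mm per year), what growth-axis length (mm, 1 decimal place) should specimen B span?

1504.5 mm

Specimen A: after corrections the count is 19165 − 7 + 6 = 19164 varves.
A: Mean rate = 1726.1 mm / 19164 years ≈ 0.090 mm/yr.
B's length ≈ 0.090 × 16717 = 1504.5 mm.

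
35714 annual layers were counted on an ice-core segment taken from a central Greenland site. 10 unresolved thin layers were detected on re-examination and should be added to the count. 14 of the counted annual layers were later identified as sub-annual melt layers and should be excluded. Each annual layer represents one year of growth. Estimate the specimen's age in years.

True annual layer count = 35714 − 14 + 10 = 35710.
One annual layer per year makes the duration 35710 years.

35710 years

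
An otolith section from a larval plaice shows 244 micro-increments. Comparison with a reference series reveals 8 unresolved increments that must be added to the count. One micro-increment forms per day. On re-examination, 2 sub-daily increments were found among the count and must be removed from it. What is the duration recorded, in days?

250 d

True micro-increment count = 244 − 2 + 8 = 250.
At one micro-increment per day, that is 250 days.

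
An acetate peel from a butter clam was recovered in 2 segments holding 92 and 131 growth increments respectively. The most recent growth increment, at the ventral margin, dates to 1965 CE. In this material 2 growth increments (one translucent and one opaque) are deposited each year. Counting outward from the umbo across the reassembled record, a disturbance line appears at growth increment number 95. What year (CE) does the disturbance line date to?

1901 CE

Total growth increments = 92 + 131 = 223.
Between growth increment 95 and the ventral margin there are 223 − 95 = 128 growth increments.
128 growth increments at 2 per year is 128 / 2 = 64 years.
Counting back 64 years from 1965 CE places the disturbance line in 1965 − 64 = 1901 CE.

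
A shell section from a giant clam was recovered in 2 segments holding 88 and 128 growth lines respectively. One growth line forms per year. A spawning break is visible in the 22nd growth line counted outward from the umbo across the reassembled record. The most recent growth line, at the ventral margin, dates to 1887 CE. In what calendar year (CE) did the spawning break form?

1693 CE

Total growth lines = 88 + 128 = 216.
The spawning break sits at growth line 22 from the umbo, so 216 − 22 = 194 growth lines formed after it.
Counting back 194 years from 1887 CE places the spawning break in 1887 − 194 = 1693 CE.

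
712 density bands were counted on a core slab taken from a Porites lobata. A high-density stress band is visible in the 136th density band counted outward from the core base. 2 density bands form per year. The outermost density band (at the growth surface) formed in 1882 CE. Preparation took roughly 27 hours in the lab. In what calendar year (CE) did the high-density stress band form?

712 − 136 = 576 density bands lie beyond the high-density stress band toward the growth surface.
With 2 density bands per year, 576 / 2 = 288 years.
Counting back 288 years from 1882 CE places the high-density stress band in 1882 − 288 = 1594 CE.

1594 CE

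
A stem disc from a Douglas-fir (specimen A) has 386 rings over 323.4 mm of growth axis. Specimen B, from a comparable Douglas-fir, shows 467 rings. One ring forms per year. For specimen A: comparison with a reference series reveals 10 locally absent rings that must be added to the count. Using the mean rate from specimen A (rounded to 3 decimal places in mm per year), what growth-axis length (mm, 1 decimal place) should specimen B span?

Specimen A: true ring count = 386 + 10 = 396.
A: Extension rate ≈ 323.4 / 396 = 0.817 mm/yr.
Length of B = 0.817 × 467 = 381.5 mm.

381.5 mm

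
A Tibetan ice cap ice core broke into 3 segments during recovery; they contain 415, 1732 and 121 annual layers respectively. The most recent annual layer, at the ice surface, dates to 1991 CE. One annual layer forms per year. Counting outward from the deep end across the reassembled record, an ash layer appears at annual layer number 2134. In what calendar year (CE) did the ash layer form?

Total annual layers = 415 + 1732 + 121 = 2268.
Between annual layer 2134 and the ice surface there are 2268 − 2134 = 134 annual layers.
The annual layer at the ice surface is 1991 CE, so the ash layer dates to 1991 − 134 = 1857 CE.

1857 CE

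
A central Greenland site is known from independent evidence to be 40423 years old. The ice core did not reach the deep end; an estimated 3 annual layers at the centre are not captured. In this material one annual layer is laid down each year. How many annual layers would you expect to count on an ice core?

40420 annual layers

At one annual layer per year, 40423 years correspond to 40423 annual layers.
Subtracting the 3 annual layers not captured gives 40423 − 3 = 40420 annual layers in the record.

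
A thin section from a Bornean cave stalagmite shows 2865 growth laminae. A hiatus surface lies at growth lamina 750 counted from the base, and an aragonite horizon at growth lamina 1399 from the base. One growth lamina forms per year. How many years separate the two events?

649 yr

Separation: 1399 − 750 = 649 growth laminae.
At one growth lamina per year, 649 years elapsed between them.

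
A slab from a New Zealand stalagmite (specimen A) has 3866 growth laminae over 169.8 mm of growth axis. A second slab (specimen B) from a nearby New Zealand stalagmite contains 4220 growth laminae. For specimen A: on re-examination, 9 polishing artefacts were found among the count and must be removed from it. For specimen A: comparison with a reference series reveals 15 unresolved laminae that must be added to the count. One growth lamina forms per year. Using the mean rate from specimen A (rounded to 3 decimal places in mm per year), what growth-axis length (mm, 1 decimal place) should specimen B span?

185.7 mm

Specimen A: after corrections the count is 3866 − 9 + 15 = 3872 growth laminae.
A: 169.8 mm over 3872 years gives 169.8 / 3872 ≈ 0.044 mm/yr.
B's length ≈ 0.044 × 4220 = 185.7 mm.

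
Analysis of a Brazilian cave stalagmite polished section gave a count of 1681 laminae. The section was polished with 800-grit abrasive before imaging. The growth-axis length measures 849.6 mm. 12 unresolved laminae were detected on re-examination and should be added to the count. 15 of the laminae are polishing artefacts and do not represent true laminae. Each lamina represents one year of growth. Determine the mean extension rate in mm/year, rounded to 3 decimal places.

Correcting the raw count gives 1681 − 15 + 12 = 1678 true laminae.
Extension rate ≈ 849.6 / 1678 = 0.506 mm/year.

0.506 mm/year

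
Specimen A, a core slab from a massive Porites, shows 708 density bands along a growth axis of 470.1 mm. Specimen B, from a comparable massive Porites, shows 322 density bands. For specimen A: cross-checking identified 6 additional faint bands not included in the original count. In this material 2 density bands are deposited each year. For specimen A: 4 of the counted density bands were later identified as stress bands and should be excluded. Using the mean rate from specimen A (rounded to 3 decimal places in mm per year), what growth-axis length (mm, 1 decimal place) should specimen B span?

213.2 mm

Specimen A: after corrections the count is 708 − 4 + 6 = 710 density bands.
Specimen A: with 2 density bands per year, 710 / 2 = 355 years.
A: 470.1 mm over 355 years gives 470.1 / 355 ≈ 1.324 mm/yr.
Specimen B: with 2 density bands per year, 322 / 2 = 161 years. B's length ≈ 1.324 × 161 = 213.2 mm.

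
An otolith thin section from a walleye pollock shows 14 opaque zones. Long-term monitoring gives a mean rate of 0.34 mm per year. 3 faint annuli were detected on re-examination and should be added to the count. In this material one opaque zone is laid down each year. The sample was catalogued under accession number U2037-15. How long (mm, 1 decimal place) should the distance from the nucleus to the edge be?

After corrections the count is 14 + 3 = 17 opaque zones.
Predicted length = 0.34 mm/year × 17 years = 5.8 mm.

5.8 mm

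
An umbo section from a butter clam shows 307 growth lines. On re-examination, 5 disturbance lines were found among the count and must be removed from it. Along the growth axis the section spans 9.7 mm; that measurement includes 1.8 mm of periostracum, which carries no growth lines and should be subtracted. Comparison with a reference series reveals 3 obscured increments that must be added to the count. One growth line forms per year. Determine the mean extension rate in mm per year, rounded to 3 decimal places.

0.026 mm per year

Correcting the raw count gives 307 − 5 + 3 = 305 true growth lines.
The growth record spans 9.7 − 1.8 = 7.9 mm.
Mean rate = 7.9 mm / 305 years ≈ 0.026 mm per year.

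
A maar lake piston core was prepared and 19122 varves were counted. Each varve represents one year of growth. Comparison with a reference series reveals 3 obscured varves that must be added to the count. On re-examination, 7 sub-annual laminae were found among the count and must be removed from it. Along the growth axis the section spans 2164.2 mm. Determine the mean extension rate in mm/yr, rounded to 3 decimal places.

Adjusted count: 19122 − 7 + 3 = 19118 varves.
2164.2 mm over 19118 years gives 2164.2 / 19118 ≈ 0.113 mm/yr.

0.113 mm/yr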